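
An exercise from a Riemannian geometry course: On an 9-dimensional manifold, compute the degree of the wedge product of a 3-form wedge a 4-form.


The degree of a wedge product is the sum of the degrees of the individual forms.
Degrees: 3, 4
Total degree = 3 + 4 = 7

7


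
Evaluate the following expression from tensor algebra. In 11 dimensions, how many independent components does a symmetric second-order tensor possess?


A symmetric rank-2 tensor in d dimensions has d(d+1)/2 independent components.
d = 11
d(d+1)/2 = 11 * 12 / 2 = 132 / 2 = 66

66


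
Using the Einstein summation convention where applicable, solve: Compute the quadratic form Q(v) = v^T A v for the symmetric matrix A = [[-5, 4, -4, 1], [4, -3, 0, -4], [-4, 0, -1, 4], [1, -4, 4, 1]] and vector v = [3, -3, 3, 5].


First compute Av:
(Av)_1 = -5*3 + 4*-3 + -4*3 + 1*5 = -34
(Av)_2 = 4*3 + -3*-3 + 0*3 + -4*5 = 1
(Av)_3 = -4*3 + 0*-3 + -1*3 + 4*5 = 5
(Av)_4 = 1*3 + -4*-3 + 4*3 + 1*5 = 32
Av = [-34, 1, 5, 32]
Then v^T (Av) = 3*-34 + -3*1 + 3*5 + 5*32
= -102 + -3 + 15 + 160 = 70

70


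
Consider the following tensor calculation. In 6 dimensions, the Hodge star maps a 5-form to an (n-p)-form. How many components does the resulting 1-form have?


The Hodge dual of a p-form on an n-dimensional manifold is an (n-p)-form.
n = 6, p = 5, so dual degree = 6 - 5 = 1
The number of components is C(n, n-p) = C(6, 1) = 6

6


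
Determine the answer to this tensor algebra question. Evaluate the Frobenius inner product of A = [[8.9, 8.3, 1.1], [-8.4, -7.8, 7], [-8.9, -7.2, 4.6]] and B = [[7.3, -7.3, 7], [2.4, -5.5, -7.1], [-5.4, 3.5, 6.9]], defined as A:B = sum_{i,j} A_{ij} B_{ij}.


A:B = sum over all i,j of A_{ij} * B_{ij}.
Row 1: 8.9*7.3=64.97, 8.3*-7.3=-60.59, 1.1*7=7.7 => row sum = 12.08
Row 2: -8.4*2.4=-20.16, -7.8*-5.5=42.9, 7*-7.1=-49.7 => row sum = -26.96
Row 3: -8.9*-5.4=48.06, -7.2*3.5=-25.2, 4.6*6.9=31.74 => row sum = 54.6
Total = 12.08 + -26.96 + 54.6 = 39.72

39.72


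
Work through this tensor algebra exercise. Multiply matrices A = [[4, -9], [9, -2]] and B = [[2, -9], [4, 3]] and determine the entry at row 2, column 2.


(AB)_{ij} = sum_k A_{ik} B_{kj}.
For i=2, j=2:
A_{21} * B_{12} = 9 * -9 = -81
A_{22} * B_{22} = -2 * 3 = -6
Sum = -81 + -6 = -87

-87


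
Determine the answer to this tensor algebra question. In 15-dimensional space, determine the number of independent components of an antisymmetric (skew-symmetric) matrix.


An antisymmetric rank-2 tensor satisfies A_{ij} = -A_{ji}, so diagonal entries are zero.
The independent components are the upper-triangular entries: C(n, 2) = n(n-1)/2.
n = 15
C(15, 2) = 15 * 14 / 2 = 210 / 2 = 105

105


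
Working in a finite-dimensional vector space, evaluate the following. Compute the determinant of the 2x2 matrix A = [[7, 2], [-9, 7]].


For a 2x2 matrix [[a, b], [c, d]], det = a*d - b*c.
a = 7, b = 2, c = -9, d = 7
a*d = 7 * 7 = 49
b*c = 2 * -9 = -18
det = 49 - -18 = 67

67


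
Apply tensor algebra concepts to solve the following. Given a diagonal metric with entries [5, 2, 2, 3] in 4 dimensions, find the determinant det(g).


For a diagonal metric, the determinant is the product of diagonal entries.
Diagonal entries: 5, 2, 2, 3
det(g) = 5 * 2 * 2 * 3 = 60

60


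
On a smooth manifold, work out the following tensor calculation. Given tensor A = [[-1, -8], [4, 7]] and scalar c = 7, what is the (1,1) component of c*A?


Scalar multiplication: (cA)_{ij} = c * A_{ij}.
c = 7
A_{11} = -1
(cA)_{11} = 7 * -1 = -7

-7


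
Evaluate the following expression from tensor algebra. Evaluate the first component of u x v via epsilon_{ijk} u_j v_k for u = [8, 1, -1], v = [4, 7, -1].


(u x v)_1 = sum_{j,k} epsilon_{1jk} u_j v_k. Only permutations of (1,2,3) contribute; the two non-zero terms are:
eps_{123} u_2 v_3 = 1 * 1 * -1 = -1
eps_{132} u_3 v_2 = -1 * -1 * 7 = 7
(u x v)_1 = 6

6


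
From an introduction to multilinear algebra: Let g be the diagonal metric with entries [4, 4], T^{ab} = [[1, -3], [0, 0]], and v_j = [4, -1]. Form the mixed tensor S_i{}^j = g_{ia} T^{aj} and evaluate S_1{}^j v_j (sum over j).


Step 1: lower the first index. For a diagonal metric, g_{ia} T^{aj} = g_{ii} T^{ij} (no sum on i).
g_{11} = 4
S_1{}^1 = 4 * T^{11} = 4 * 1 = 4
S_1{}^2 = 4 * T^{12} = 4 * -3 = -12
Step 2: contract S_1{}^j with v_j.
S_1{}^1 * v_1 = 4 * 4 = 16
S_1{}^2 * v_2 = -12 * -1 = 12
Result = 16 + 12 = 28

28


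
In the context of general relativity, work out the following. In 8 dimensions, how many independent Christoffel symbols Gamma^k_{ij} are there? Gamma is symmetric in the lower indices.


Christoffel symbols Gamma^k_{ij} are symmetric in i,j, so there are d * d(d+1)/2 independent symbols.
d = 8
d(d+1)/2 = 8 * 9 / 2 = 36
Total = 8 * 36 = 288

288


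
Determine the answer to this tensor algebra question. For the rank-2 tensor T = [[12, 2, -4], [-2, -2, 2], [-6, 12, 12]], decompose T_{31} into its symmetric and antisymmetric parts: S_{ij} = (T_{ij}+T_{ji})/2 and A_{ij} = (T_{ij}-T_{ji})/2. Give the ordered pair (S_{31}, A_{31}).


T_{31} = -6
T_{13} = -4
S_{31} = (-6 + -4)/2 = -10/2 = -5
A_{31} = (-6 - -4)/2 = -2/2 = -1
Check: S + A = -5 + -1 = -6 = T_{31}.

(-5, -1)


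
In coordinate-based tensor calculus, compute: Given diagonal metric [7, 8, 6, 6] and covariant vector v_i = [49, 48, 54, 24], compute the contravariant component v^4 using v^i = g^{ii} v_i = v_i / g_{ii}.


To raise an index with a diagonal metric: v^i = v_i / g_{ii}.
For index 4: v_4 = 24, g_{44} = 6
v^4 = 24 / 6 = 4

4


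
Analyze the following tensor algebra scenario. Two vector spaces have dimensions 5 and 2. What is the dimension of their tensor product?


The dimension of a tensor product is the product of dimensions.
dim(V) = 5, dim(W) = 2
dim(V (x) W) = 5 * 2 = 10

10


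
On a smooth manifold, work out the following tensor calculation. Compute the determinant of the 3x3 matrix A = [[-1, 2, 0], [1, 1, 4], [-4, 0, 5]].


Expanding along the first row, det(A) = a11*M_11 - a12*M_12 + a13*M_13, where M_1j is the (1,j) minor.
Minor M_11 = 1*5 - 4*0 = 5
Minor M_12 = 1*5 - 4*-4 = 21
Minor M_13 = 1*0 - 1*-4 = 4
det = -1*(5) - 2*(21) + 0*(4)
    = -5 - 42 + 0
    = -47

-47


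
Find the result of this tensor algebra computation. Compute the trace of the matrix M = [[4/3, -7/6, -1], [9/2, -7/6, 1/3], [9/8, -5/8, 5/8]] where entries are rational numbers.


The trace is the sum of diagonal entries.
Diagonal: M[1,1] = 4/3, M[2,2] = -7/6, M[3,3] = 5/8
Tr(M) = 4/3 + -7/6 + 5/8
Computing step by step:
After adding M[1,1]: 4/3
After adding M[2,2]: 1/6
After adding M[3,3]: 19/24
Tr(M) = 19/24

19/24


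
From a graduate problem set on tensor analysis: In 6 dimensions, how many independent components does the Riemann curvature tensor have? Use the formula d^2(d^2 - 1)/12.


The Riemann tensor in d dimensions has d^2(d^2 - 1)/12 independent components.
d = 6, so d^2 = 36
d^2 - 1 = 35
d^2(d^2 - 1) = 36 * 35 = 1260
Divide by 12: 1260 / 12 = 105

105


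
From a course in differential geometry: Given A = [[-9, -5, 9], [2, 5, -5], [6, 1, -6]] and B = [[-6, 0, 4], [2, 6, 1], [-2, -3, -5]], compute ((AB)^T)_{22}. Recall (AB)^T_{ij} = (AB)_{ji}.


(AB)^T_{ij} = (AB)_{ji} = sum_k A_{jk} B_{ki}.
For i=2, j=2 we need (AB)_{22}:
A_{21} * B_{12} = 2 * 0 = 0
A_{22} * B_{22} = 5 * 6 = 30
A_{23} * B_{32} = -5 * -3 = 15
Sum = 0 + 30 + 15 = 45

45


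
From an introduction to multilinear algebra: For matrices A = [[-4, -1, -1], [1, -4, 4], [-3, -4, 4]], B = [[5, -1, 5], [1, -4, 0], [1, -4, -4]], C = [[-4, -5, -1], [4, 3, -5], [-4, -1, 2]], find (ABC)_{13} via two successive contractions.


(ABC)_{13} = sum_m (AB)_{1m} C_{m3}. First compute row 1 of AB.
(AB)_{11} = -4*5 + -1*1 + -1*1 = -22
(AB)_{12} = -4*-1 + -1*-4 + -1*-4 = 12
(AB)_{13} = -4*5 + -1*0 + -1*-4 = -16
Now contract with column 3 of C:
(AB)_{11} * C_{13} = -22 * -1 = 22
(AB)_{12} * C_{23} = 12 * -5 = -60
(AB)_{13} * C_{33} = -16 * 2 = -32
(ABC)_{13} = 22 + -60 + -32 = -70

-70


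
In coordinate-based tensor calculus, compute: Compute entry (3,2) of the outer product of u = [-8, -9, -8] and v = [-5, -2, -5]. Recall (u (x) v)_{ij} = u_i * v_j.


The outer product entry T_{ij} = u_i * v_j.
We need i=3, j=2.
u_3 = -8, v_2 = -2
T_{3,2} = -8 * -2 = 16

16


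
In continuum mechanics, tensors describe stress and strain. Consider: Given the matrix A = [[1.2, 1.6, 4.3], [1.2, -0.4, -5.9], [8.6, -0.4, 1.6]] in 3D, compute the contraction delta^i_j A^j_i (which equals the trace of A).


The contraction (trace) of a rank-2 tensor is the sum of its diagonal elements.
Diagonal entries: A[1,1] = 1.2, A[2,2] = -0.4, A[3,3] = 1.6
Tr(A) = 1.2 + -0.4 + 1.6 = 2.4

2.4


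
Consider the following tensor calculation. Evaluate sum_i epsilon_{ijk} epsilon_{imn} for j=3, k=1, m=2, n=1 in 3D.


Using the identity: epsilon_{ijk} epsilon_{imn} = delta_{jm} delta_{kn} - delta_{jn} delta_{km}.
delta_{32} = 0
delta_{11} = 1
delta_{31} = 0
delta_{12} = 0
Result = 0 * 1 - 0 * 0 = 0 - 0 = 0

0


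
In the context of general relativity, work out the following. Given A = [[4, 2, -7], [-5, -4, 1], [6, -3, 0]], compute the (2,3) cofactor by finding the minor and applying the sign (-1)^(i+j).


To find cofactor C_{23}, delete row 2 and column 3.
The resulting 2x2 submatrix is: [[4, 2], [6, -3]]
Minor M_{23} = 4*-3 - 2*6
  = -12 - 12 = -24
Sign = (-1)^(2+3) = (-1)^5 = -1
Cofactor C_{23} = -1 * -24 = 24

24


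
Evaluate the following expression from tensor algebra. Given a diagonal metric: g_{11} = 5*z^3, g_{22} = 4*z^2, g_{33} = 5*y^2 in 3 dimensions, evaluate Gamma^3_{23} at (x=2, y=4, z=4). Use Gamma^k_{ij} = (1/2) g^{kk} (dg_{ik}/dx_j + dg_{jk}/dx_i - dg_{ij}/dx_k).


For a diagonal metric, Gamma^k_{ij} = (1/2) g^{kk} (dg_{ik}/dx_j + dg_{jk}/dx_i - dg_{ij}/dx_k).
The metric is diagonal, so g_{ab} = 0 for a != b.
At the given point: g_{11} = 320, g_{22} = 64, g_{33} = 80
g^{33} = 1/80
dg_{23}/dx_3 = 0 (off-diagonal)
dg_{33}/dx_2 = dg_{33}/dx_2 = 40
dg_{23}/dx_3 = 0 (off-diagonal)
Numerator = 0 + 40 - 0 = 40
Gamma^3_{23} = 40 / (2 * 80) = 1/4

1/4


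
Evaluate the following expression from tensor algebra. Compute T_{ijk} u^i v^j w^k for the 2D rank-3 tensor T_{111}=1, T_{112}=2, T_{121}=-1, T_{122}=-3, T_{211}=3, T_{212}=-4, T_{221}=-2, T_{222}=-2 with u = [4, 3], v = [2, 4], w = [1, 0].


S = sum over i,j,k of T_{ijk} u_i v_j w_k. Expanding all 8 terms:
T_{111}*u_1*v_1*w_1 = 1*4*2*1 = 8  (running total: 8)
T_{112}*u_1*v_1*w_2 = 2*4*2*0 = 0  (running total: 8)
T_{121}*u_1*v_2*w_1 = -1*4*4*1 = -16  (running total: -8)
T_{122}*u_1*v_2*w_2 = -3*4*4*0 = 0  (running total: -8)
T_{211}*u_2*v_1*w_1 = 3*3*2*1 = 18  (running total: 10)
T_{212}*u_2*v_1*w_2 = -4*3*2*0 = 0  (running total: 10)
T_{221}*u_2*v_2*w_1 = -2*3*4*1 = -24  (running total: -14)
T_{222}*u_2*v_2*w_2 = -2*3*4*0 = 0  (running total: -14)
S = -14

-14


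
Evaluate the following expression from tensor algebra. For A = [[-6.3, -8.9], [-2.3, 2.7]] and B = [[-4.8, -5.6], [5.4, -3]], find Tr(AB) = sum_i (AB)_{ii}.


Tr(AB) = sum_i (AB)_{ii} where (AB)_{ii} = sum_k A_{ik} B_{ki}.
(AB)_{11} = -6.3*-4.8 + -8.9*5.4 = -17.82
(AB)_{22} = -2.3*-5.6 + 2.7*-3 = 4.78
Tr(AB) = -17.82 + 4.78 = -13.04

-13.04


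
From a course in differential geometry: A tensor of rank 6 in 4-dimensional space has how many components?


The number of components of a rank-r tensor in d dimensions is d^r.
Here d = 4 and r = 6.
4^6 = 4096

4096


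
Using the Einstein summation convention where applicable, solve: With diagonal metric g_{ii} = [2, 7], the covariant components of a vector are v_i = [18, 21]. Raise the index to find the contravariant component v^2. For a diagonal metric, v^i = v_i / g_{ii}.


To raise an index with a diagonal metric: v^i = v_i / g_{ii}.
For index 2: v_2 = 21, g_{22} = 7
v^2 = 21 / 7 = 3

3


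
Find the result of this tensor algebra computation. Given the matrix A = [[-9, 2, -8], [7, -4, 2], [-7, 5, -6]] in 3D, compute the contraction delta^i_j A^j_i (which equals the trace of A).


The contraction (trace) of a rank-2 tensor is the sum of its diagonal elements.
Diagonal entries: A[1,1] = -9, A[2,2] = -4, A[3,3] = -6
Tr(A) = -9 + -4 + -6 = -19

-19


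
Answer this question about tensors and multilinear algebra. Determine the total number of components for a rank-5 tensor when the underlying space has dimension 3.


The number of components of a rank-r tensor in d dimensions is d^r.
Here d = 3 and r = 5.
3^5 = 243

243


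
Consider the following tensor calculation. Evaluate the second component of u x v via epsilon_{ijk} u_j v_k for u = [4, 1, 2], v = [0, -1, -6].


(u x v)_2 = sum_{j,k} epsilon_{2jk} u_j v_k. Only permutations of (1,2,3) contribute; the two non-zero terms are:
eps_{213} u_1 v_3 = -1 * 4 * -6 = 24
eps_{231} u_3 v_1 = 1 * 2 * 0 = 0
(u x v)_2 = 24

24


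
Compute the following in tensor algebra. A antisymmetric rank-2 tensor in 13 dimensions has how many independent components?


A antisymmetric rank-2 tensor in d dimensions has d(d-1)/2 independent components.
d = 13
d(d-1)/2 = 13 * 12 / 2 = 156 / 2 = 78

78


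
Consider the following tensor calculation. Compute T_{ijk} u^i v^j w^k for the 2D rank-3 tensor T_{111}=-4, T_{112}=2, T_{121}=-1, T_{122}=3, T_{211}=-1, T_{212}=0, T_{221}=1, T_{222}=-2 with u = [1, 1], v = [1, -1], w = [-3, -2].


S = sum over i,j,k of T_{ijk} u_i v_j w_k. Expanding all 8 terms:
T_{111}*u_1*v_1*w_1 = -4*1*1*-3 = 12  (running total: 12)
T_{112}*u_1*v_1*w_2 = 2*1*1*-2 = -4  (running total: 8)
T_{121}*u_1*v_2*w_1 = -1*1*-1*-3 = -3  (running total: 5)
T_{122}*u_1*v_2*w_2 = 3*1*-1*-2 = 6  (running total: 11)
T_{211}*u_2*v_1*w_1 = -1*1*1*-3 = 3  (running total: 14)
T_{212}*u_2*v_1*w_2 = 0*1*1*-2 = 0  (running total: 14)
T_{221}*u_2*v_2*w_1 = 1*1*-1*-3 = 3  (running total: 17)
T_{222}*u_2*v_2*w_2 = -2*1*-1*-2 = -4  (running total: 13)
S = 13

13


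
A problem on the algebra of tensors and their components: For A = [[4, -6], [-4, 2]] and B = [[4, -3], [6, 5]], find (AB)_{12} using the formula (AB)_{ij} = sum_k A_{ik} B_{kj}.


(AB)_{ij} = sum_k A_{ik} B_{kj}.
For i=1, j=2:
A_{11} * B_{12} = 4 * -3 = -12
A_{12} * B_{22} = -6 * 5 = -30
Sum = -12 + -30 = -42

-42


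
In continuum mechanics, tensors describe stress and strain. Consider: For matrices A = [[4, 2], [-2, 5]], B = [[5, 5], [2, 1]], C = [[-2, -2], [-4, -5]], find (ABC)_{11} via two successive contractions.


(ABC)_{11} = sum_m (AB)_{1m} C_{m1}. First compute row 1 of AB.
(AB)_{11} = 4*5 + 2*2 = 24
(AB)_{12} = 4*5 + 2*1 = 22
Now contract with column 1 of C:
(AB)_{11} * C_{11} = 24 * -2 = -48
(AB)_{12} * C_{21} = 22 * -4 = -88
(ABC)_{11} = -48 + -88 = -136

-136


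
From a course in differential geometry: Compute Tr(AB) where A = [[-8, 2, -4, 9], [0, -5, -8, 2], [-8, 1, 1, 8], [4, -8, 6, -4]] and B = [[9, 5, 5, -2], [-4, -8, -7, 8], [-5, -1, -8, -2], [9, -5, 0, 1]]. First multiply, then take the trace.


Tr(AB) = sum_i (AB)_{ii} where (AB)_{ii} = sum_k A_{ik} B_{ki}.
(AB)_{11} = -8*9 + 2*-4 + -4*-5 + 9*9 = 21
(AB)_{22} = 0*5 + -5*-8 + -8*-1 + 2*-5 = 38
(AB)_{33} = -8*5 + 1*-7 + 1*-8 + 8*0 = -55
(AB)_{44} = 4*-2 + -8*8 + 6*-2 + -4*1 = -88
Tr(AB) = 21 + 38 + -55 + -88 = -84

-84


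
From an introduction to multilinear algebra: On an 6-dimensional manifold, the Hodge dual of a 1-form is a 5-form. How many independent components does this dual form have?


The Hodge dual of a p-form on an n-dimensional manifold is an (n-p)-form.
n = 6, p = 1, so dual degree = 6 - 1 = 5
The number of components is C(n, n-p) = C(6, 5) = 6

6


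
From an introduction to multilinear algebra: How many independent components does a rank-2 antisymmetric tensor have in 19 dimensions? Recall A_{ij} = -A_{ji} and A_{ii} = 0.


An antisymmetric rank-2 tensor satisfies A_{ij} = -A_{ji}, so diagonal entries are zero.
The independent components are the upper-triangular entries: C(n, 2) = n(n-1)/2.
n = 19
C(19, 2) = 19 * 18 / 2 = 342 / 2 = 171

171


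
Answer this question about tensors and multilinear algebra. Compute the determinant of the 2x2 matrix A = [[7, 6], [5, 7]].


For a 2x2 matrix [[a, b], [c, d]], det = a*d - b*c.
a = 7, b = 6, c = 5, d = 7
a*d = 7 * 7 = 49
b*c = 6 * 5 = 30
det = 49 - 30 = 19

19


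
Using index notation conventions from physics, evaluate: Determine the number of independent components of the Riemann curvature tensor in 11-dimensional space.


The Riemann tensor in d dimensions has d^2(d^2 - 1)/12 independent components.
d = 11, so d^2 = 121
d^2 - 1 = 120
d^2(d^2 - 1) = 121 * 120 = 14520
Divide by 12: 14520 / 12 = 1210

1210


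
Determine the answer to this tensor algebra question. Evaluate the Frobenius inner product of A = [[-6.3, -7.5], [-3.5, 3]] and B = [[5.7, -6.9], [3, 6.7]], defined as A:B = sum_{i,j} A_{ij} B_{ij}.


A:B = sum over all i,j of A_{ij} * B_{ij}.
Row 1: -6.3*5.7=-35.91, -7.5*-6.9=51.75 => row sum = 15.84
Row 2: -3.5*3=-10.5, 3*6.7=20.1 => row sum = 9.6
Total = 15.84 + 9.6 = 25.44

25.44


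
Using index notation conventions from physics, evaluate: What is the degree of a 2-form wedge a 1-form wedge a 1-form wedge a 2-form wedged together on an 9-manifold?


The degree of a wedge product is the sum of the degrees of the individual forms.
Degrees: 2, 1, 1, 2
Total degree = 2 + 1 + 1 + 2 = 6

6


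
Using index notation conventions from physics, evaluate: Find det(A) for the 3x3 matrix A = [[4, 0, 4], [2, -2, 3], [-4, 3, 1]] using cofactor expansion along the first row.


Expanding along the first row, det(A) = a11*M_11 - a12*M_12 + a13*M_13, where M_1j is the (1,j) minor.
Minor M_11 = -2*1 - 3*3 = -11
Minor M_12 = 2*1 - 3*-4 = 14
Minor M_13 = 2*3 - -2*-4 = -2
det = 4*(-11) - 0*(14) + 4*(-2)
    = -44 - 0 + -8
    = -52

-52


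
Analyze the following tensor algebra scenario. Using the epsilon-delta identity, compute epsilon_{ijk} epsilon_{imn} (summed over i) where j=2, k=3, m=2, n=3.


Using the identity: epsilon_{ijk} epsilon_{imn} = delta_{jm} delta_{kn} - delta_{jn} delta_{km}.
delta_{22} = 1
delta_{33} = 1
delta_{23} = 0
delta_{32} = 0
Result = 1 * 1 - 0 * 0 = 1 - 0 = 1

1


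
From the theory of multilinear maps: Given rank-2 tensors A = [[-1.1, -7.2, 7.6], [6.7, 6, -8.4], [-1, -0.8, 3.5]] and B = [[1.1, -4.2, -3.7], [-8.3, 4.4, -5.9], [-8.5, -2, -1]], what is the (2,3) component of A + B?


Tensor addition is component-wise: (A + B)_{ij} = A_{ij} + B_{ij}.
A_{23} = -8.4
B_{23} = -5.9
(A + B)_{23} = -8.4 + -5.9 = -14.3

-14.3


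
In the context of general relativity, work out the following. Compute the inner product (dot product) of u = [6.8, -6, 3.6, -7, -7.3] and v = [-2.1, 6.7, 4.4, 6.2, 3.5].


The inner product u . v = sum of u_i * v_i.
Term-by-term: 6.8 * -2.1, -6 * 6.7, 3.6 * 4.4, -7 * 6.2, -7.3 * 3.5
Products: -14.28, -40.2, 15.84, -43.4, -25.55
Sum = -14.28 + -40.2 + 15.84 + -43.4 + -25.55 = -107.59

-107.59


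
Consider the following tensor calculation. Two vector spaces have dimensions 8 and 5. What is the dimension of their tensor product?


The dimension of a tensor product is the product of dimensions.
dim(V) = 8, dim(W) = 5
dim(V (x) W) = 8 * 5 = 40

40


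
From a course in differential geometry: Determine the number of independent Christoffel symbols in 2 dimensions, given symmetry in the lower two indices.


Christoffel symbols Gamma^k_{ij} are symmetric in i,j, so there are d * d(d+1)/2 independent symbols.
d = 2
d(d+1)/2 = 2 * 3 / 2 = 3
Total = 2 * 3 = 6

6


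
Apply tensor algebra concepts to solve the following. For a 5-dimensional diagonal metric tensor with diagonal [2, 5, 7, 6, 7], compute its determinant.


For a diagonal metric, the determinant is the product of diagonal entries.
Diagonal entries: 2, 5, 7, 6, 7
det(g) = 2 * 5 * 7 * 6 * 7 = 2940

2940


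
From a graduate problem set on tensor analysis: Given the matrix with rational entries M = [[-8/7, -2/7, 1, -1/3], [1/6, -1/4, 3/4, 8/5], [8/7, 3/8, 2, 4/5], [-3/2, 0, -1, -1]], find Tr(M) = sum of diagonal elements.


The trace is the sum of diagonal entries.
Diagonal: M[1,1] = -8/7, M[2,2] = -1/4, M[3,3] = 2, M[4,4] = -1
Tr(M) = -8/7 + -1/4 + 2 + -1
Computing step by step:
After adding M[1,1]: -8/7
After adding M[2,2]: -39/28
After adding M[3,3]: 17/28
After adding M[4,4]: -11/28
Tr(M) = -11/28

-11/28


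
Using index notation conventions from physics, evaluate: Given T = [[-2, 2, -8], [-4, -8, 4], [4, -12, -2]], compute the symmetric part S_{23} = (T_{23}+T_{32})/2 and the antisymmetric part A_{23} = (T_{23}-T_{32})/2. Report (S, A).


T_{23} = 4
T_{32} = -12
S_{23} = (4 + -12)/2 = -8/2 = -4
A_{23} = (4 - -12)/2 = 16/2 = 8
Check: S + A = -4 + 8 = 4 = T_{23}.

(-4, 8)


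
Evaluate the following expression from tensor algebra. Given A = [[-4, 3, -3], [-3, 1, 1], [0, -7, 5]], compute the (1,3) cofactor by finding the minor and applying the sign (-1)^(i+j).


To find cofactor C_{13}, delete row 1 and column 3.
The resulting 2x2 submatrix is: [[-3, 1], [0, -7]]
Minor M_{13} = -3*-7 - 1*0
  = 21 - 0 = 21
Sign = (-1)^(1+3) = (-1)^4 = 1
Cofactor C_{13} = 1 * 21 = 21

21


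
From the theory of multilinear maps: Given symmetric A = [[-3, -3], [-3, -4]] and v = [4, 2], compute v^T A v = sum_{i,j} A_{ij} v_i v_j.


First compute Av:
(Av)_1 = -3*4 + -3*2 = -18
(Av)_2 = -3*4 + -4*2 = -20
Av = [-18, -20]
Then v^T (Av) = 4*-18 + 2*-20
= -72 + -40 = -112

-112


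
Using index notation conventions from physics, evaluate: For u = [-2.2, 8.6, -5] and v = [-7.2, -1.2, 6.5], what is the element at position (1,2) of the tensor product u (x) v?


The outer product entry T_{ij} = u_i * v_j.
We need i=1, j=2.
u_1 = -2.2, v_2 = -1.2
T_{1,2} = -2.2 * -1.2 = 2.64

2.64


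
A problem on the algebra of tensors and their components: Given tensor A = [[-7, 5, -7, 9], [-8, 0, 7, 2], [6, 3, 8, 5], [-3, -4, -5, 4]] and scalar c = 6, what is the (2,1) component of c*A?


Scalar multiplication: (cA)_{ij} = c * A_{ij}.
c = 6
A_{21} = -8
(cA)_{21} = 6 * -8 = -48

-48


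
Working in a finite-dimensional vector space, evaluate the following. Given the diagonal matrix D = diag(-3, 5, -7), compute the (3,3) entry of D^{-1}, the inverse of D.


For a diagonal matrix, the inverse has entries (D^{-1})_{ii} = 1/d_{ii}.
The diagonal entries are: d_{11} = -3, d_{22} = 5, d_{33} = -7
We need (D^{-1})_{33} = 1/d_{33} = 1/-7 = -1/7

-1/7


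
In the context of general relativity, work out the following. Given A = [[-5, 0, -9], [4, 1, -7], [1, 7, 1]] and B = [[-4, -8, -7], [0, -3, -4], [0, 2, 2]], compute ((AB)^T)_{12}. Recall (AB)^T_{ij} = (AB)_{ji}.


(AB)^T_{ij} = (AB)_{ji} = sum_k A_{jk} B_{ki}.
For i=1, j=2 we need (AB)_{21}:
A_{21} * B_{11} = 4 * -4 = -16
A_{22} * B_{21} = 1 * 0 = 0
A_{23} * B_{31} = -7 * 0 = 0
Sum = -16 + 0 + 0 = -16

-16


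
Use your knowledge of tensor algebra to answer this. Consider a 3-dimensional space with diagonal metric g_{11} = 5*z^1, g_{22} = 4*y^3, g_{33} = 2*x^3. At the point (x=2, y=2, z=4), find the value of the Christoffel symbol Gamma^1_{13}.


For a diagonal metric, Gamma^k_{ij} = (1/2) g^{kk} (dg_{ik}/dx_j + dg_{jk}/dx_i - dg_{ij}/dx_k).
The metric is diagonal, so g_{ab} = 0 for a != b.
At the given point: g_{11} = 20, g_{22} = 32, g_{33} = 16
g^{11} = 1/20
dg_{11}/dx_3 = dg_{11}/dx_3 = 5
dg_{31}/dx_1 = 0 (off-diagonal)
dg_{13}/dx_1 = 0 (off-diagonal)
Numerator = 5 + 0 - 0 = 5
Gamma^1_{13} = 5 / (2 * 20) = 1/8

1/8


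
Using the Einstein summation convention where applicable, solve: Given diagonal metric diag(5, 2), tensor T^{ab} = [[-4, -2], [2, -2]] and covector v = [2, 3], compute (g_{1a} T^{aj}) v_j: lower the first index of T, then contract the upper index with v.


Step 1: lower the first index. For a diagonal metric, g_{ia} T^{aj} = g_{ii} T^{ij} (no sum on i).
g_{11} = 5
S_1{}^1 = 5 * T^{11} = 5 * -4 = -20
S_1{}^2 = 5 * T^{12} = 5 * -2 = -10
Step 2: contract S_1{}^j with v_j.
S_1{}^1 * v_1 = -20 * 2 = -40
S_1{}^2 * v_2 = -10 * 3 = -30
Result = -40 + -30 = -70

-70


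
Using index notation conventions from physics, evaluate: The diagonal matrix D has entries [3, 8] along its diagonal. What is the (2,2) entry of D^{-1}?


For a diagonal matrix, the inverse has entries (D^{-1})_{ii} = 1/d_{ii}.
The diagonal entries are: d_{11} = 3, d_{22} = 8
We need (D^{-1})_{22} = 1/d_{22} = 1/8 = 1/8

1/8


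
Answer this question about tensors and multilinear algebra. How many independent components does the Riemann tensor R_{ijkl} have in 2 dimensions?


The Riemann tensor in d dimensions has d^2(d^2 - 1)/12 independent components.
d = 2, so d^2 = 4
d^2 - 1 = 3
d^2(d^2 - 1) = 4 * 3 = 12
Divide by 12: 12 / 12 = 1

1


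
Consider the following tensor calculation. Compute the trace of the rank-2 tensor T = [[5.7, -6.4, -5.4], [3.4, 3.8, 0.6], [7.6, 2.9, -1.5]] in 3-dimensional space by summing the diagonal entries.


The contraction (trace) of a rank-2 tensor is the sum of its diagonal elements.
Diagonal entries: A[1,1] = 5.7, A[2,2] = 3.8, A[3,3] = -1.5
Tr(A) = 5.7 + 3.8 + -1.5 = 8

8


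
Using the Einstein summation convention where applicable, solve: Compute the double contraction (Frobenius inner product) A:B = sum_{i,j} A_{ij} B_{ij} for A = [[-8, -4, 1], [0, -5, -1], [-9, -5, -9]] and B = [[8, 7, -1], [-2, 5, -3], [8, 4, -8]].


A:B = sum over all i,j of A_{ij} * B_{ij}.
Row 1: -8*8=-64, -4*7=-28, 1*-1=-1 => row sum = -93
Row 2: 0*-2=0, -5*5=-25, -1*-3=3 => row sum = -22
Row 3: -9*8=-72, -5*4=-20, -9*-8=72 => row sum = -20
Total = -93 + -22 + -20 = -135

-135


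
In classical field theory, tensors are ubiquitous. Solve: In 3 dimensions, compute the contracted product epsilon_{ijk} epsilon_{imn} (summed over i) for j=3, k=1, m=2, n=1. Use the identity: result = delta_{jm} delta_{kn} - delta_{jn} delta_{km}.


Using the identity: epsilon_{ijk} epsilon_{imn} = delta_{jm} delta_{kn} - delta_{jn} delta_{km}.
delta_{32} = 0
delta_{11} = 1
delta_{31} = 0
delta_{12} = 0
Result = 0 * 1 - 0 * 0 = 0 - 0 = 0

0


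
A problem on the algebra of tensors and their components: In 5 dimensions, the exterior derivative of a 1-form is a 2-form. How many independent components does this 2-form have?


The exterior derivative of a p-form is a (p+1)-form.
Its number of independent components is C(n, p+1).
n = 5, p+1 = 2
C(5, 2) = 10

10


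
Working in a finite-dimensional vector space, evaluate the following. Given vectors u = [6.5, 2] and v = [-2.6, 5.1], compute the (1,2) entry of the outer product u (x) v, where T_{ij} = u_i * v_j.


The outer product entry T_{ij} = u_i * v_j.
We need i=1, j=2.
u_1 = 6.5, v_2 = 5.1
T_{1,2} = 6.5 * 5.1 = 33.15

33.15


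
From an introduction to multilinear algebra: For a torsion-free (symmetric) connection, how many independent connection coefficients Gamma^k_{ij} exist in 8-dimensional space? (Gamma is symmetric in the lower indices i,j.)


Christoffel symbols Gamma^k_{ij} are symmetric in i,j, so there are d * d(d+1)/2 independent symbols.
d = 8
d(d+1)/2 = 8 * 9 / 2 = 36
Total = 8 * 36 = 288

288


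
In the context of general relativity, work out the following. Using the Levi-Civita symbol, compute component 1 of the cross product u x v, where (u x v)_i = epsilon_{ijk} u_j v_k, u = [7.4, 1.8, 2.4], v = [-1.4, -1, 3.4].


(u x v)_1 = sum_{j,k} epsilon_{1jk} u_j v_k. Only permutations of (1,2,3) contribute; the two non-zero terms are:
eps_{123} u_2 v_3 = 1 * 1.8 * 3.4 = 6.12
eps_{132} u_3 v_2 = -1 * 2.4 * -1 = 2.4
(u x v)_1 = 8.52

8.52


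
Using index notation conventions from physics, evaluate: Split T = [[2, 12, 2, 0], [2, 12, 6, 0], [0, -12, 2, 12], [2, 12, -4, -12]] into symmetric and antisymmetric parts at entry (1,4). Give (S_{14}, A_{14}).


T_{14} = 0
T_{41} = 2
S_{14} = (0 + 2)/2 = 2/2 = 1
A_{14} = (0 - 2)/2 = -2/2 = -1
Check: S + A = 1 + -1 = 0 = T_{14}.

(1, -1)


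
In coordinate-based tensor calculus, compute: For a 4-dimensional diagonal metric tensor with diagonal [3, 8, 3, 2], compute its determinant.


For a diagonal metric, the determinant is the product of diagonal entries.
Diagonal entries: 3, 8, 3, 2
det(g) = 3 * 8 * 3 * 2 = 144

144


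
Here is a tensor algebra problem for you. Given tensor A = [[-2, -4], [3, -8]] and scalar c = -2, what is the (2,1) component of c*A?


Scalar multiplication: (cA)_{ij} = c * A_{ij}.
c = -2
A_{21} = 3
(cA)_{21} = -2 * 3 = -6

-6


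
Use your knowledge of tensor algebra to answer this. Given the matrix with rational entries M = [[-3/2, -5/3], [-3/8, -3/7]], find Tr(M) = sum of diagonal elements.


The trace is the sum of diagonal entries.
Diagonal: M[1,1] = -3/2, M[2,2] = -3/7
Tr(M) = -3/2 + -3/7
Computing step by step:
After adding M[1,1]: -3/2
After adding M[2,2]: -27/14
Tr(M) = -27/14

-27/14


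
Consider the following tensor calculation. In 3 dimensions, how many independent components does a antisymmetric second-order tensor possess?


A antisymmetric rank-2 tensor in d dimensions has d(d-1)/2 independent components.
d = 3
d(d-1)/2 = 3 * 2 / 2 = 6 / 2 = 3

3


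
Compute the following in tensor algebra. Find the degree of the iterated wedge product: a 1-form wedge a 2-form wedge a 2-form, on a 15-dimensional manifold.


The degree of a wedge product is the sum of the degrees of the individual forms.
Degrees: 1, 2, 2
Total degree = 1 + 2 + 2 = 5

5


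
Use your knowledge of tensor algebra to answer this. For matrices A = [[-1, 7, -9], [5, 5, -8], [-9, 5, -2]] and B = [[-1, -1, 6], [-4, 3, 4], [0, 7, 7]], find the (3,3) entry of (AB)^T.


(AB)^T_{ij} = (AB)_{ji} = sum_k A_{jk} B_{ki}.
For i=3, j=3 we need (AB)_{33}:
A_{31} * B_{13} = -9 * 6 = -54
A_{32} * B_{23} = 5 * 4 = 20
A_{33} * B_{33} = -2 * 7 = -14
Sum = -54 + 20 + -14 = -48

-48


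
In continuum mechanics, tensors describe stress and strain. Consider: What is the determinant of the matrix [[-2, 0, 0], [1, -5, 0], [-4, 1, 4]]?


Expanding along the first row, det(A) = a11*M_11 - a12*M_12 + a13*M_13, where M_1j is the (1,j) minor.
Minor M_11 = -5*4 - 0*1 = -20
Minor M_12 = 1*4 - 0*-4 = 4
Minor M_13 = 1*1 - -5*-4 = -19
det = -2*(-20) - 0*(4) + 0*(-19)
    = 40 - 0 + 0
    = 40

40


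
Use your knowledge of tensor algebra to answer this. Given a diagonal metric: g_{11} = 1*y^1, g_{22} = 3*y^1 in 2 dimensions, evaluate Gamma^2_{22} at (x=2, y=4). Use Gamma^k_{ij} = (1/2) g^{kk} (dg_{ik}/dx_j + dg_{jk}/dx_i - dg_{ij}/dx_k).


For a diagonal metric, Gamma^k_{ij} = (1/2) g^{kk} (dg_{ik}/dx_j + dg_{jk}/dx_i - dg_{ij}/dx_k).
The metric is diagonal, so g_{ab} = 0 for a != b.
At the given point: g_{11} = 4, g_{22} = 12
g^{22} = 1/12
dg_{22}/dx_2 = dg_{22}/dx_2 = 3
dg_{22}/dx_2 = dg_{22}/dx_2 = 3
dg_{22}/dx_2 = dg_{22}/dx_2 = 3
Numerator = 3 + 3 - 3 = 3
Gamma^2_{22} = 3 / (2 * 12) = 1/8

1/8


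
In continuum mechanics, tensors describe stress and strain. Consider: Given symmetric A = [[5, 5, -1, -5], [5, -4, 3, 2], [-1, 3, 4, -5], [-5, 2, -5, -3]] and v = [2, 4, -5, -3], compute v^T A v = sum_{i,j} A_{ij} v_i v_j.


First compute Av:
(Av)_1 = 5*2 + 5*4 + -1*-5 + -5*-3 = 50
(Av)_2 = 5*2 + -4*4 + 3*-5 + 2*-3 = -27
(Av)_3 = -1*2 + 3*4 + 4*-5 + -5*-3 = 5
(Av)_4 = -5*2 + 2*4 + -5*-5 + -3*-3 = 32
Av = [50, -27, 5, 32]
Then v^T (Av) = 2*50 + 4*-27 + -5*5 + -3*32
= 100 + -108 + -25 + -96 = -129

-129


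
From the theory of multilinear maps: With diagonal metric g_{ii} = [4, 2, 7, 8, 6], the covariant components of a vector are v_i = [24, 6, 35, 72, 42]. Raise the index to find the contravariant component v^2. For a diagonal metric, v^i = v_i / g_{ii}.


To raise an index with a diagonal metric: v^i = v_i / g_{ii}.
For index 2: v_2 = 6, g_{22} = 2
v^2 = 6 / 2 = 3

3


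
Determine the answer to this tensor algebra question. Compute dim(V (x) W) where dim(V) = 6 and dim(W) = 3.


The dimension of a tensor product is the product of dimensions.
dim(V) = 6, dim(W) = 3
dim(V (x) W) = 6 * 3 = 18

18


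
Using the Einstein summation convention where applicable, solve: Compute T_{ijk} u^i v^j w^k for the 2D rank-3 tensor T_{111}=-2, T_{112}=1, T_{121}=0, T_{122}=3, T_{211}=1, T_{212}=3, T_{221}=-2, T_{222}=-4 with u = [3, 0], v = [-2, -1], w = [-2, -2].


S = sum over i,j,k of T_{ijk} u_i v_j w_k. Expanding all 8 terms:
T_{111}*u_1*v_1*w_1 = -2*3*-2*-2 = -24  (running total: -24)
T_{112}*u_1*v_1*w_2 = 1*3*-2*-2 = 12  (running total: -12)
T_{121}*u_1*v_2*w_1 = 0*3*-1*-2 = 0  (running total: -12)
T_{122}*u_1*v_2*w_2 = 3*3*-1*-2 = 18  (running total: 6)
T_{211}*u_2*v_1*w_1 = 1*0*-2*-2 = 0  (running total: 6)
T_{212}*u_2*v_1*w_2 = 3*0*-2*-2 = 0  (running total: 6)
T_{221}*u_2*v_2*w_1 = -2*0*-1*-2 = 0  (running total: 6)
T_{222}*u_2*v_2*w_2 = -4*0*-1*-2 = 0  (running total: 6)
S = 6

6


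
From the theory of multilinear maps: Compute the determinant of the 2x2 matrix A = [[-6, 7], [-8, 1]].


For a 2x2 matrix [[a, b], [c, d]], det = a*d - b*c.
a = -6, b = 7, c = -8, d = 1
a*d = -6 * 1 = -6
b*c = 7 * -8 = -56
det = -6 - -56 = 50

50


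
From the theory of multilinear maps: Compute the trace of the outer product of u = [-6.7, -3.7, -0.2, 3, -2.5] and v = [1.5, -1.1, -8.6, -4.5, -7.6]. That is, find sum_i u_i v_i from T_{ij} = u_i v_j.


The outer product gives T_{ij} = u_i v_j.
The trace (contraction) is Tr(T) = sum_i T_{ii} = sum_i u_i v_i.
Diagonal entries:
T_{11} = u_1 * v_1 = -6.7 * 1.5 = -10.05
T_{22} = u_2 * v_2 = -3.7 * -1.1 = 4.07
T_{33} = u_3 * v_3 = -0.2 * -8.6 = 1.72
T_{44} = u_4 * v_4 = 3 * -4.5 = -13.5
T_{55} = u_5 * v_5 = -2.5 * -7.6 = 19
Tr(T) = -10.05 + 4.07 + 1.72 + -13.5 + 19 = 1.24

1.24


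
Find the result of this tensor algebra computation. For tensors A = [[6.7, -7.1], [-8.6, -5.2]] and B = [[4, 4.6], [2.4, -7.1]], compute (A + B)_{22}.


Tensor addition is component-wise: (A + B)_{ij} = A_{ij} + B_{ij}.
A_{22} = -5.2
B_{22} = -7.1
(A + B)_{22} = -5.2 + -7.1 = -12.3

-12.3


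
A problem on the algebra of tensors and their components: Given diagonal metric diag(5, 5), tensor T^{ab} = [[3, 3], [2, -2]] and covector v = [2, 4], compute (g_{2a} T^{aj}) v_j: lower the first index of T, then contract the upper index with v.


Step 1: lower the first index. For a diagonal metric, g_{ia} T^{aj} = g_{ii} T^{ij} (no sum on i).
g_{22} = 5
S_2{}^1 = 5 * T^{21} = 5 * 2 = 10
S_2{}^2 = 5 * T^{22} = 5 * -2 = -10
Step 2: contract S_2{}^j with v_j.
S_2{}^1 * v_1 = 10 * 2 = 20
S_2{}^2 * v_2 = -10 * 4 = -40
Result = 20 + -40 = -20

-20


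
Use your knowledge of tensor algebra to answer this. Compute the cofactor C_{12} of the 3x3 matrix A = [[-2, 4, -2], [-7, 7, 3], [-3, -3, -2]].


To find cofactor C_{12}, delete row 1 and column 2.
The resulting 2x2 submatrix is: [[-7, 3], [-3, -2]]
Minor M_{12} = -7*-2 - 3*-3
  = 14 - -9 = 23
Sign = (-1)^(1+2) = (-1)^3 = -1
Cofactor C_{12} = -1 * 23 = -23

-23


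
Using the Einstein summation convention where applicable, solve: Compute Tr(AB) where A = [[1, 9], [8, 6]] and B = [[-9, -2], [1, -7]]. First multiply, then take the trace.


Tr(AB) = sum_i (AB)_{ii} where (AB)_{ii} = sum_k A_{ik} B_{ki}.
(AB)_{11} = 1*-9 + 9*1 = 0
(AB)_{22} = 8*-2 + 6*-7 = -58
Tr(AB) = 0 + -58 = -58

-58


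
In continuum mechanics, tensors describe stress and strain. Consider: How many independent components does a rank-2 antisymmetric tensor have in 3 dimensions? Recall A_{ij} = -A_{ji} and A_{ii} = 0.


An antisymmetric rank-2 tensor satisfies A_{ij} = -A_{ji}, so diagonal entries are zero.
The independent components are the upper-triangular entries: C(n, 2) = n(n-1)/2.
n = 3
C(3, 2) = 3 * 2 / 2 = 6 / 2 = 3

3


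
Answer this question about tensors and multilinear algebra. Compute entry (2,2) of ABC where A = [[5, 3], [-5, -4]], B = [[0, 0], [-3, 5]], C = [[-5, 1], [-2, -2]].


(ABC)_{22} = sum_m (AB)_{2m} C_{m2}. First compute row 2 of AB.
(AB)_{21} = -5*0 + -4*-3 = 12
(AB)_{22} = -5*0 + -4*5 = -20
Now contract with column 2 of C:
(AB)_{21} * C_{12} = 12 * 1 = 12
(AB)_{22} * C_{22} = -20 * -2 = 40
(ABC)_{22} = 12 + 40 = 52

52


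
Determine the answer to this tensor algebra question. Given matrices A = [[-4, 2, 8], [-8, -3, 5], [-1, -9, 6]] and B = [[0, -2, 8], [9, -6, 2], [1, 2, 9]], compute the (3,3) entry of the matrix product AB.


(AB)_{ij} = sum_k A_{ik} B_{kj}.
For i=3, j=3:
A_{31} * B_{13} = -1 * 8 = -8
A_{32} * B_{23} = -9 * 2 = -18
A_{33} * B_{33} = 6 * 9 = 54
Sum = -8 + -18 + 54 = 28

28


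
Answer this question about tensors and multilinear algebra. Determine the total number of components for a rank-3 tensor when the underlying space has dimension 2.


The number of components of a rank-r tensor in d dimensions is d^r.
Here d = 2 and r = 3.
2^3 = 8

8


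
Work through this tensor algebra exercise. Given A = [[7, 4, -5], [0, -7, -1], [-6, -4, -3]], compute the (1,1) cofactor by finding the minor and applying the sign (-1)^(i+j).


To find cofactor C_{11}, delete row 1 and column 1.
The resulting 2x2 submatrix is: [[-7, -1], [-4, -3]]
Minor M_{11} = -7*-3 - -1*-4
  = 21 - 4 = 17
Sign = (-1)^(1+1) = (-1)^2 = 1
Cofactor C_{11} = 1 * 17 = 17

17


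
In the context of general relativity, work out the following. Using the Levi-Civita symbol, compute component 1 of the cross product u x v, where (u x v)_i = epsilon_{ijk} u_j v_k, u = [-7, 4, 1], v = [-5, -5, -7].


(u x v)_1 = sum_{j,k} epsilon_{1jk} u_j v_k. Only permutations of (1,2,3) contribute; the two non-zero terms are:
eps_{123} u_2 v_3 = 1 * 4 * -7 = -28
eps_{132} u_3 v_2 = -1 * 1 * -5 = 5
(u x v)_1 = -23

-23


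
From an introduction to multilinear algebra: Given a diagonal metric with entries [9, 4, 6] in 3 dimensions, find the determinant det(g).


For a diagonal metric, the determinant is the product of diagonal entries.
Diagonal entries: 9, 4, 6
det(g) = 9 * 4 * 6 = 216

216


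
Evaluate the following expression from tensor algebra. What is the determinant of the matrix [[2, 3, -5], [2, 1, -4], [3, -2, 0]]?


Expanding along the first row, det(A) = a11*M_11 - a12*M_12 + a13*M_13, where M_1j is the (1,j) minor.
Minor M_11 = 1*0 - -4*-2 = -8
Minor M_12 = 2*0 - -4*3 = 12
Minor M_13 = 2*-2 - 1*3 = -7
det = 2*(-8) - 3*(12) + -5*(-7)
    = -16 - 36 + 35
    = -17

-17


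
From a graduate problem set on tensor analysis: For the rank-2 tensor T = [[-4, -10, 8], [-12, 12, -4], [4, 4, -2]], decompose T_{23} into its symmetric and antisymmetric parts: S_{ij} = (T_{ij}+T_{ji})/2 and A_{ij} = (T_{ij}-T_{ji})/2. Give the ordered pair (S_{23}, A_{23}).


T_{23} = -4
T_{32} = 4
S_{23} = (-4 + 4)/2 = 0/2 = 0
A_{23} = (-4 - 4)/2 = -8/2 = -4
Check: S + A = 0 + -4 = -4 = T_{23}.

(0, -4)


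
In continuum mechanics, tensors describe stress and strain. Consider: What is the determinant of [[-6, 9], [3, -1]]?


For a 2x2 matrix [[a, b], [c, d]], det = a*d - b*c.
a = -6, b = 9, c = 3, d = -1
a*d = -6 * -1 = 6
b*c = 9 * 3 = 27
det = 6 - 27 = -21

-21


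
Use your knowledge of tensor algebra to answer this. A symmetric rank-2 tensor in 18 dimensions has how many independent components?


A symmetric rank-2 tensor in d dimensions has d(d+1)/2 independent components.
d = 18
d(d+1)/2 = 18 * 19 / 2 = 342 / 2 = 171

171


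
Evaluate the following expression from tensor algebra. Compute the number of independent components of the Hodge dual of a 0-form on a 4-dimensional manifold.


The Hodge dual of a p-form on an n-dimensional manifold is an (n-p)-form.
n = 4, p = 0, so dual degree = 4 - 0 = 4
The number of components is C(n, n-p) = C(4, 4) = 1

1


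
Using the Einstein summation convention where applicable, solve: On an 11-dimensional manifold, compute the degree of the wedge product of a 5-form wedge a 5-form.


The degree of a wedge product is the sum of the degrees of the individual forms.
Degrees: 5, 5
Total degree = 5 + 5 = 10

10


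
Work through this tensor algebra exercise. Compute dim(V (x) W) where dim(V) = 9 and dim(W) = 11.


The dimension of a tensor product is the product of dimensions.
dim(V) = 9, dim(W) = 11
dim(V (x) W) = 9 * 11 = 99

99


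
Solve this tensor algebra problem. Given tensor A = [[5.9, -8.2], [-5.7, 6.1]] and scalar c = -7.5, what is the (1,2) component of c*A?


Scalar multiplication: (cA)_{ij} = c * A_{ij}.
c = -7.5
A_{12} = -8.2
(cA)_{12} = -7.5 * -8.2 = 61.5

61.5
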